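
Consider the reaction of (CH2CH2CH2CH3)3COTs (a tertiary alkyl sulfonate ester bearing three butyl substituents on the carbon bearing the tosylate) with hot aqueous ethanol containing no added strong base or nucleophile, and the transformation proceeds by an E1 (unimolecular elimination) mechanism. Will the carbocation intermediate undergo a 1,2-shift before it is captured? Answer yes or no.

no

The first-formed carbocation is tertiary.
No single 1,2-shift to an adjacent carbon would produce a more-substituted cation than the one already present, so no rearrangement occurs.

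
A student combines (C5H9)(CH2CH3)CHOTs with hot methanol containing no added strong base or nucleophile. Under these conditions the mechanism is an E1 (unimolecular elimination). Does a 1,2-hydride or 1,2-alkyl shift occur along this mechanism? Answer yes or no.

The first-formed carbocation is secondary.
The adjacent cyclopentyl carbon already bears 2 other carbon substituents and has a hydrogen to migrate; after a 1,2-hydride shift from that carbon the positive charge sits on a tertiary centre.
Tertiary is more stable than secondary, so the shift occurs.

yes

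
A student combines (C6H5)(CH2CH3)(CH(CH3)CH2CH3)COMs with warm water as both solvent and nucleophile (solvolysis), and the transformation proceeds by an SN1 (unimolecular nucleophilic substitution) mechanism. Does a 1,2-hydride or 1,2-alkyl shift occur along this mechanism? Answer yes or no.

The first-formed carbocation is tertiary.
No single 1,2-shift to an adjacent carbon would produce a more-substituted cation than the one already present, so no rearrangement occurs.

no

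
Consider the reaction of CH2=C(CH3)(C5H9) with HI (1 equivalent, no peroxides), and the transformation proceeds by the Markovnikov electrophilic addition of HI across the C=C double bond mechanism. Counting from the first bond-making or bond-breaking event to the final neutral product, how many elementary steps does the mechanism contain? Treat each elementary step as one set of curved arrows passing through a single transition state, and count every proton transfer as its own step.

Step 1: Electrophilic addition begins with the π(C=C) electrons forming a bond to the proton of HI. Following Markovnikov's rule, the resulting cation is tertiary. The H–I bond breaks heterolytically, releasing I⁻.
(No 1,2-shift: no single shift to an adjacent carbon would give a more stable cation.)
Step 2: I⁻ captures the cation: a lone pair on I⁻ fills the empty p orbital, producing the alkyl halide product.
Total: 2 elementary steps.

2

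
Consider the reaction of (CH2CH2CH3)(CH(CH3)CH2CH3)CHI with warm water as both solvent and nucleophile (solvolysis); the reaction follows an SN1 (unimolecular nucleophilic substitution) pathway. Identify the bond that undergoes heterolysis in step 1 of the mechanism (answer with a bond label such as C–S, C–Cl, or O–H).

Step 1: Ionisation: the C–I σ-bond cleaves heterolytically; both bonding electrons depart with I⁻, leaving a secondary carbocation at the α-carbon.
The bond broken in this step is the C–I bond.

C–I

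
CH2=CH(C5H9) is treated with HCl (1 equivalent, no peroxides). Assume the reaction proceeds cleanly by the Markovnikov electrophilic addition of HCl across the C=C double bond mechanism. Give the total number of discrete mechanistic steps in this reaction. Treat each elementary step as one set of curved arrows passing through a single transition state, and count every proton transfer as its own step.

3

Step 1: Electrophilic addition begins with the π(C=C) electrons forming a bond to the proton of HCl. Following Markovnikov's rule, the resulting cation is secondary. The H–Cl bond breaks heterolytically, releasing Cl⁻.
Step 2: A hydride (H with its bonding pair) migrates from the adjacent cyclopentyl carbon to the cationic centre — a 1,2-hydride shift — upgrading the secondary cation to a tertiary one.
Step 3: Cl⁻ captures the cation: a lone pair on Cl⁻ fills the empty p orbital, producing the alkyl halide product.
Total: 3 elementary steps.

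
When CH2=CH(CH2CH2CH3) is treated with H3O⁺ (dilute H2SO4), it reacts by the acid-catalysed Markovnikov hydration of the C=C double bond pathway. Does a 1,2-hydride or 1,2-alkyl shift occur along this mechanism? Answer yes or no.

no

The first-formed carbocation is secondary.
No single 1,2-shift to an adjacent carbon would produce a more-substituted cation than the one already present, so no rearrangement occurs.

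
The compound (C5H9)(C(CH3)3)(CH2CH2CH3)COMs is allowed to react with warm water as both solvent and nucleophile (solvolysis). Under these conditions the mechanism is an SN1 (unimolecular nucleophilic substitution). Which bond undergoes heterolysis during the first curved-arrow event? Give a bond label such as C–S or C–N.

Step 1: Rate-determining heterolysis of the C–O bond gives MsO⁻ and a tertiary carbocation.
The bond broken in this step is the C–O bond.

C–O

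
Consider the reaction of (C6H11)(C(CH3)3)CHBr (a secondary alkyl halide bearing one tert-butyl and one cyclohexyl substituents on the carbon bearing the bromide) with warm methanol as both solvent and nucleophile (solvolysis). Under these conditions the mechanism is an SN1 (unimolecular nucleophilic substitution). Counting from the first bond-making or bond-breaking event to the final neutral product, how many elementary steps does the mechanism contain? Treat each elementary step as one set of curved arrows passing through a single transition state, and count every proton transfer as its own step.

Step 1: Unassisted departure of Br⁻ (taking the C–Br bonding pair) generates a secondary carbocation.
Step 2: Carbocation rearrangement: a 1,2-hydride shift from the adjacent cyclohexyl carbon converts the initially-formed secondary cation into the more stable tertiary cation.
Step 3: CH3OH donates an oxygen lone pair into the empty p orbital of the cation, giving a protonated ether (an oxonium ion).
Step 4: A second solvent molecule removes the proton on oxygen, giving the neutral ether product.
Total: 4 elementary steps.

4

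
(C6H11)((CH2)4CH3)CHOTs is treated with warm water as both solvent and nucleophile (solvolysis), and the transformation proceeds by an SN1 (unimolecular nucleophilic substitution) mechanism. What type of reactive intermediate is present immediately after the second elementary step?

Step 1: Unassisted departure of TsO⁻ (taking the C–O bonding pair) generates a secondary carbocation.
Step 2: Carbocation rearrangement: a 1,2-hydride shift from the adjacent cyclohexyl carbon converts the initially-formed secondary cation into the more stable tertiary cation.
After step 2 the species present is a tertiary carbocation.

tertiary carbocation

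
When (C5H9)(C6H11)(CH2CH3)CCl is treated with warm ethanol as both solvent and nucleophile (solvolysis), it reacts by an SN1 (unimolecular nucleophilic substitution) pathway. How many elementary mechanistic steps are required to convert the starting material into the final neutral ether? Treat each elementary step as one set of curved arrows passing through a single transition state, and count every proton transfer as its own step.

3

Step 1: Unassisted departure of Cl⁻ (taking the C–Cl bonding pair) generates a tertiary carbocation.
(No 1,2-shift: no single shift to an adjacent carbon would give a more stable cation.)
Step 2: CH3CH2OH donates an oxygen lone pair into the empty p orbital of the cation, giving a protonated ether (an oxonium ion).
Step 3: A second solvent molecule removes the proton on oxygen, giving the neutral ether product.
Total: 3 elementary steps.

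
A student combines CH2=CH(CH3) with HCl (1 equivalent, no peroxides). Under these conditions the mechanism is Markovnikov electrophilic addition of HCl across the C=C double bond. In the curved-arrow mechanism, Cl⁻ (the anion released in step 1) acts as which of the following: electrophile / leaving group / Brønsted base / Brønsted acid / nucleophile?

Step 2: The Cl⁻ anion donates a lone pair to the carbocation, forming the new C–Cl σ-bond and giving the neutral alkyl halide.
Cl⁻ (the anion released in step 1) donates an electron pair to form a new σ-bond to carbon — it is the nucleophile.

nucleophile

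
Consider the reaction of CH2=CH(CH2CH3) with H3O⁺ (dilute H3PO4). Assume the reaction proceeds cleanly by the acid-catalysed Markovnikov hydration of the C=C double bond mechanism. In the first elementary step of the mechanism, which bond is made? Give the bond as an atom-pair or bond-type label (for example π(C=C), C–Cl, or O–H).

Step 1: Protonation of the alkene by H3O⁺: the π bond acts as the nucleophile and picks up H⁺, giving the more stable (Markovnikov) secondary carbocation. H2O is released.
The bond formed in this step is the C–H bond.

C–H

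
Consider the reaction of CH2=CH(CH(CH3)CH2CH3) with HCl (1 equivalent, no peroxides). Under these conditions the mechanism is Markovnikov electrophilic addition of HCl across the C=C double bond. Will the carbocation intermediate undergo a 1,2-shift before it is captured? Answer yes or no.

yes

The first-formed carbocation is secondary.
The adjacent sec-butyl carbon already bears 2 other carbon substituents and has a hydrogen to migrate; after a 1,2-hydride shift from that carbon the positive charge sits on a tertiary centre.
Tertiary is more stable than secondary, so the shift occurs.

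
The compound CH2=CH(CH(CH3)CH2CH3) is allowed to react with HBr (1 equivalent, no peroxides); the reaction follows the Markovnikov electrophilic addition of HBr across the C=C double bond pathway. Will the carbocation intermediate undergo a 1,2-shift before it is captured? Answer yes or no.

The first-formed carbocation is secondary.
The adjacent sec-butyl carbon already bears 2 other carbon substituents and has a hydrogen to migrate; after a 1,2-hydride shift from that carbon the positive charge sits on a tertiary centre.
Tertiary is more stable than secondary, so the shift occurs.

yes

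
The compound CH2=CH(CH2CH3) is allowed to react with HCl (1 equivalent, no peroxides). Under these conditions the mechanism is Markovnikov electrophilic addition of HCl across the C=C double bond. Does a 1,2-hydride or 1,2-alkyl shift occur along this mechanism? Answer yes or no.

The first-formed carbocation is secondary.
No single 1,2-shift to an adjacent carbon would produce a more-substituted cation than the one already present, so no rearrangement occurs.

no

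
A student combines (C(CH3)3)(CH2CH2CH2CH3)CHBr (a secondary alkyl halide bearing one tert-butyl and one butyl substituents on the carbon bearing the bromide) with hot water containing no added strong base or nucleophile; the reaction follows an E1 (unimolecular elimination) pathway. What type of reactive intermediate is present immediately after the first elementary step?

secondary carbocation

Step 1: The C–Br bond breaks with both electrons going to the bromide; Br⁻ leaves and a secondary carbocation remains.
After step 1 the species present is a secondary carbocation.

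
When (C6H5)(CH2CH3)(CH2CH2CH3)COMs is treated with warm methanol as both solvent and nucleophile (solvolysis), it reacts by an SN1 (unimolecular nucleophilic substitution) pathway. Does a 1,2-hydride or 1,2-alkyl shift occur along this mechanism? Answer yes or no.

no

The first-formed carbocation is tertiary.
No single 1,2-shift to an adjacent carbon would produce a more-substituted cation than the one already present, so no rearrangement occurs.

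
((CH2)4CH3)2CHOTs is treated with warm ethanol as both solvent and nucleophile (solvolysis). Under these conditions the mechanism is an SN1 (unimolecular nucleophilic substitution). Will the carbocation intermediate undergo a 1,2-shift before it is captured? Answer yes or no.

no

The first-formed carbocation is secondary.
No single 1,2-shift to an adjacent carbon would produce a more-substituted cation than the one already present, so no rearrangement occurs.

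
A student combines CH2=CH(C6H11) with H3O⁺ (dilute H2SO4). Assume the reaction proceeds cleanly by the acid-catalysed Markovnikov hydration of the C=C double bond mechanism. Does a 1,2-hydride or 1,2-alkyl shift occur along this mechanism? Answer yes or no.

yes

The first-formed carbocation is secondary.
The adjacent cyclohexyl carbon already bears 2 other carbon substituents and has a hydrogen to migrate; after a 1,2-hydride shift from that carbon the positive charge sits on a tertiary centre.
Tertiary is more stable than secondary, so the shift occurs.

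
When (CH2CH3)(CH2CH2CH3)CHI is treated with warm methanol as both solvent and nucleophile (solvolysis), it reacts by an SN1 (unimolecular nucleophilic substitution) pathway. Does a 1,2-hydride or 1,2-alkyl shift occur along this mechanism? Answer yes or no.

The first-formed carbocation is secondary.
No single 1,2-shift to an adjacent carbon would produce a more-substituted cation than the one already present, so no rearrangement occurs.

no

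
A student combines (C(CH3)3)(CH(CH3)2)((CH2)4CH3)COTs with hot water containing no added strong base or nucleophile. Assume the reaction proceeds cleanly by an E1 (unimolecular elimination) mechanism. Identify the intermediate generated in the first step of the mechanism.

Step 1: Rate-determining heterolysis of the C–O bond gives TsO⁻ and a tertiary carbocation.
After step 1 the species present is a tertiary carbocation.

tertiary carbocation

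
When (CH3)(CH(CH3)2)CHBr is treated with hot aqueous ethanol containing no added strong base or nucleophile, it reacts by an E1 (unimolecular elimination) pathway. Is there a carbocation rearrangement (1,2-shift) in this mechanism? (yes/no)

The first-formed carbocation is secondary.
The adjacent isopropyl carbon already bears 2 other carbon substituents and has a hydrogen to migrate; after a 1,2-hydride shift from that carbon the positive charge sits on a tertiary centre.
Tertiary is more stable than secondary, so the shift occurs.

yes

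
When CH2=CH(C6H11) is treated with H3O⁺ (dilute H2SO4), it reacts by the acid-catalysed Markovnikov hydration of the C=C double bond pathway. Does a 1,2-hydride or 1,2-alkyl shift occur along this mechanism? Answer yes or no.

The first-formed carbocation is secondary.
The adjacent cyclohexyl carbon already bears 2 other carbon substituents and has a hydrogen to migrate; after a 1,2-hydride shift from that carbon the positive charge sits on a tertiary centre.
Tertiary is more stable than secondary, so the shift occurs.

yes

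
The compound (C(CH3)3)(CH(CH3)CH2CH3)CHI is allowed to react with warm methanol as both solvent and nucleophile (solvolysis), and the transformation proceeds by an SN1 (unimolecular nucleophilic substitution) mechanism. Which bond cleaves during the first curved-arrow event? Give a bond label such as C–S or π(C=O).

Step 1: Unassisted departure of I⁻ (taking the C–I bonding pair) generates a secondary carbocation.
The bond broken in this step is the C–I bond.

C–I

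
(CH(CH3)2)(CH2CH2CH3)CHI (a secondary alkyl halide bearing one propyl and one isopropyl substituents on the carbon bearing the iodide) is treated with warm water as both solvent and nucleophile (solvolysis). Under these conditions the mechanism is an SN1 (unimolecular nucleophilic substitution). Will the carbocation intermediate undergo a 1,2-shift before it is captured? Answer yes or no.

The first-formed carbocation is secondary.
The adjacent isopropyl carbon already bears 2 other carbon substituents and has a hydrogen to migrate; after a 1,2-hydride shift from that carbon the positive charge sits on a tertiary centre.
Tertiary is more stable than secondary, so the shift occurs.

yes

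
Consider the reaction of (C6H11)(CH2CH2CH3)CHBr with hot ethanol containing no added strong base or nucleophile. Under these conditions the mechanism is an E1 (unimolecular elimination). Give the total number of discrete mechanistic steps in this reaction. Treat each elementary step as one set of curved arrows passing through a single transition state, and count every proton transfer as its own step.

Step 1: Rate-determining heterolysis of the C–Br bond gives Br⁻ and a secondary carbocation.
Step 2: A 1,2-hydride shift from the adjacent cyclohexyl carbon moves the positive charge from the secondary centre to an adjacent carbon, generating a more stable tertiary carbocation.
Step 3: An ethanol molecule (solvent) deprotonates a β-carbon; as the C–H bond breaks, those electrons form the new alkene π bond.
Total: 3 elementary steps.

3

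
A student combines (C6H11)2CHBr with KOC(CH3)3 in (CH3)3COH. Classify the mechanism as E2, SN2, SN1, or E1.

Conditions: a strong/bulky base with a secondary substrate bearing a β-hydrogen.
These conditions are the textbook signature of the E2 pathway.
A strong (often hindered) base removes a β-H in concert with loss of the leaving group — bimolecular elimination.

E2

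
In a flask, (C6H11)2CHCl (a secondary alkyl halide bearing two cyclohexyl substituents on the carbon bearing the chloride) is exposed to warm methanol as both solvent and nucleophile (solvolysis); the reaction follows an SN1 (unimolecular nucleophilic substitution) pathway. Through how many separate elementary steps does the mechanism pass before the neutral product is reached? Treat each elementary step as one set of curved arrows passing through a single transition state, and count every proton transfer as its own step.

4

Step 1: Ionisation: the C–Cl σ-bond cleaves heterolytically; both bonding electrons depart with Cl⁻, leaving a secondary carbocation at the α-carbon.
Step 2: A 1,2-hydride shift from the adjacent cyclohexyl carbon moves the positive charge from the secondary centre to an adjacent carbon, generating a more stable tertiary carbocation.
Step 3: A lone pair on the oxygen of CH3OH attacks the carbocation, forming a new C–O σ-bond and an oxonium ion.
Step 4: Proton transfer from the O–H of the oxonium ion to a solvent molecule delivers the neutral ether.
Total: 4 elementary steps.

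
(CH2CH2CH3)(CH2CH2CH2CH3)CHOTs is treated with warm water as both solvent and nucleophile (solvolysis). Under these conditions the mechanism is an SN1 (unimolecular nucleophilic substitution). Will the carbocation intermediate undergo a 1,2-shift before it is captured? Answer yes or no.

The first-formed carbocation is secondary.
No single 1,2-shift to an adjacent carbon would produce a more-substituted cation than the one already present, so no rearrangement occurs.

no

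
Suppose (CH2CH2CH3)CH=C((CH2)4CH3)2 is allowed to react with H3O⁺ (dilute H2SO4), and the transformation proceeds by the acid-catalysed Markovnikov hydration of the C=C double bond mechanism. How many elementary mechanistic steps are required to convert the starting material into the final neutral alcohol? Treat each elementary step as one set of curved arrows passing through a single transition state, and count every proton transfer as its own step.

3

Step 1: Electrophilic addition begins with the π(C=C) electrons forming a bond to the proton of H3O⁺. Following Markovnikov's rule, the resulting cation is tertiary. H2O is released.
(No 1,2-shift: no single shift to an adjacent carbon would give a more stable cation.)
Step 2: Water acts as the nucleophile: an oxygen lone pair bonds to the cationic carbon, giving an oxonium-ion intermediate.
Step 3: Proton transfer from the O–H of the oxonium ion to H2O completes the catalytic cycle and yields the alcohol.
Total: 3 elementary steps.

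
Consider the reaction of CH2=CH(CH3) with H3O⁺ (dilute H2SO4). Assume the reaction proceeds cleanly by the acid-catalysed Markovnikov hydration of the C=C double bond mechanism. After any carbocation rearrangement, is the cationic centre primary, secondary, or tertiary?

secondary

Step 1: Protonation of the alkene by H3O⁺: the π bond acts as the nucleophile and picks up H⁺, giving the more stable (Markovnikov) secondary carbocation. H2O is released.
No single 1,2-shift to an adjacent carbon would give a more-substituted cation, so no rearrangement occurs.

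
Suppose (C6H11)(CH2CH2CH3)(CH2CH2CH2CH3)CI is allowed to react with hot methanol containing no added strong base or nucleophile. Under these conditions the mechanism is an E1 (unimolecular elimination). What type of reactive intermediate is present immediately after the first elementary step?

tertiary carbocation

Step 1: Ionisation: the C–I σ-bond cleaves heterolytically; both bonding electrons depart with I⁻, leaving a tertiary carbocation at the α-carbon.
After step 1 the species present is a tertiary carbocation.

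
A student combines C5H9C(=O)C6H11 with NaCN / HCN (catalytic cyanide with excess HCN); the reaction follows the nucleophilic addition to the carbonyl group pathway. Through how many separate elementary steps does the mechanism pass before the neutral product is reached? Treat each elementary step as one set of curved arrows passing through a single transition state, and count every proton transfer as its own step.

Step 1: A lone pair / filled orbital on CN⁻ attacks the electrophilic carbonyl carbon; the π(C=O) electrons shift onto oxygen, producing a tetrahedral alkoxide intermediate.
Step 2: The alkoxide is protonated in situ by undissociated HCN, yielding a cyanohydrin; the CN⁻ so formed carries on the cycle.
Total: 2 elementary steps.

2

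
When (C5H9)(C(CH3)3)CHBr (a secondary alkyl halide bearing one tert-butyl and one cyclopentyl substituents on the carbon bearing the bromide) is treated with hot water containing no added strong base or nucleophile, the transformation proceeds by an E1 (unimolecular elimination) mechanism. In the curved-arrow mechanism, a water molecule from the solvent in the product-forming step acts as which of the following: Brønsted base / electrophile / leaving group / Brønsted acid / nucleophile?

Brønsted base

Step 3: A weak base (a water molecule from the solvent) removes a proton from a carbon adjacent to the cationic centre; the electrons of that C–H bond become the new π(C=C) bond, giving the alkene.
A water molecule from the solvent in the product-forming step accepts a proton in a proton-transfer step — a Brønsted base.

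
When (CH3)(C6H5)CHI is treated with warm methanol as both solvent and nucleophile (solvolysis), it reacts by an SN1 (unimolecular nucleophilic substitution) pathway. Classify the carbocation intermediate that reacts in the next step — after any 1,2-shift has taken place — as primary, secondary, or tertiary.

secondary

Step 1: Unassisted departure of I⁻ (taking the C–I bonding pair) generates a secondary carbocation.
No single 1,2-shift to an adjacent carbon would give a more-substituted cation, so no rearrangement occurs.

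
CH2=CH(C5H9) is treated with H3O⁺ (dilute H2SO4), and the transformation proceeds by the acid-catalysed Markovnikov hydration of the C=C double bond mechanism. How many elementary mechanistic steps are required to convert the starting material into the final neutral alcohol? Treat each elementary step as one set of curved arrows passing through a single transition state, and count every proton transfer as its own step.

4

Step 1: Protonation of the alkene by H3O⁺: the π bond acts as the nucleophile and picks up H⁺, giving the more stable (Markovnikov) secondary carbocation. H2O is released.
Step 2: Carbocation rearrangement: a 1,2-hydride shift from the adjacent cyclopentyl carbon converts the initially-formed secondary cation into the more stable tertiary cation.
Step 3: A lone pair on the oxygen of H2O attacks the carbocation, forming a C–O bond and an oxonium ion (a protonated alcohol).
Step 4: H2O removes a proton from the oxonium oxygen, regenerating H3O⁺ and giving the neutral alcohol.
Total: 4 elementary steps.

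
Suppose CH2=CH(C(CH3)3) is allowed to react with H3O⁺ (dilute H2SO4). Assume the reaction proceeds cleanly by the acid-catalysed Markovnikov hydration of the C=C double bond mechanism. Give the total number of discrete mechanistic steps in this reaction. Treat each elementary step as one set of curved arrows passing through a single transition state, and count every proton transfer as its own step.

Step 1: The π electrons of the C=C bond attack a proton of H3O⁺; Markovnikov addition places the new C–H on the less-substituted alkene carbon, so the positive charge ends up on the more-substituted carbon — a secondary carbocation. H2O is released.
Step 2: A methyl group with its bonding pair migrates from the adjacent tert-butyl carbon to the cationic centre — a 1,2-methyl shift — upgrading the secondary cation to a tertiary one.
Step 3: A lone pair on the oxygen of H2O attacks the carbocation, forming a C–O bond and an oxonium ion (a protonated alcohol).
Step 4: Proton transfer from the O–H of the oxonium ion to H2O completes the catalytic cycle and yields the alcohol.
Total: 4 elementary steps.

4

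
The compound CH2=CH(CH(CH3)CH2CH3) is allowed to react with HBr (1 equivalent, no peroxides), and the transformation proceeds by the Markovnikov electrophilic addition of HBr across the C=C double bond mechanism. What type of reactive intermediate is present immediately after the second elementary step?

Step 1: The π electrons of the C=C bond attack a proton of HBr; Markovnikov addition places the new C–H on the less-substituted alkene carbon, so the positive charge ends up on the more-substituted carbon — a secondary carbocation. The H–Br bond breaks heterolytically, releasing Br⁻.
Step 2: A hydride (H with its bonding pair) migrates from the adjacent sec-butyl carbon to the cationic centre — a 1,2-hydride shift — upgrading the secondary cation to a tertiary one.
After step 2 the species present is a tertiary carbocation.

tertiary carbocation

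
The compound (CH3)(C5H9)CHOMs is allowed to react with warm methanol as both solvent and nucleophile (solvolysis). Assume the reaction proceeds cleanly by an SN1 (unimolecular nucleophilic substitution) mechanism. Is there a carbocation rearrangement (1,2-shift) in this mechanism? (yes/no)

yes

The first-formed carbocation is secondary.
The adjacent cyclopentyl carbon already bears 2 other carbon substituents and has a hydrogen to migrate; after a 1,2-hydride shift from that carbon the positive charge sits on a tertiary centre.
Tertiary is more stable than secondary, so the shift occurs.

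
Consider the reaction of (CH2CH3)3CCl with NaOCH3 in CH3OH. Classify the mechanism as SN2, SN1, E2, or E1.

Conditions: a strong base with a tertiary substrate bearing a β-hydrogen.
These conditions are the textbook signature of the E2 pathway.
A strong (often hindered) base removes a β-H in concert with loss of the leaving group — bimolecular elimination.

E2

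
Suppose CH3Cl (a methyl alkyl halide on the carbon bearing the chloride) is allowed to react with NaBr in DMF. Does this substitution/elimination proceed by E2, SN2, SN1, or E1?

SN2

Conditions: a methyl substrate with a strong nucleophile in the polar aprotic solvent DMF.
These conditions are the textbook signature of the SN2 pathway.
An unhindered substrate with a strong nucleophile in a polar aprotic solvent favours one-step backside displacement.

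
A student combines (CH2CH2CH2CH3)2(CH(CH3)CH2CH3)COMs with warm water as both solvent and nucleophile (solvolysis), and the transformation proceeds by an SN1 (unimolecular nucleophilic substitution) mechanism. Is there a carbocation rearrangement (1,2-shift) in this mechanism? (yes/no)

no

The first-formed carbocation is tertiary.
No single 1,2-shift to an adjacent carbon would produce a more-substituted cation than the one already present, so no rearrangement occurs.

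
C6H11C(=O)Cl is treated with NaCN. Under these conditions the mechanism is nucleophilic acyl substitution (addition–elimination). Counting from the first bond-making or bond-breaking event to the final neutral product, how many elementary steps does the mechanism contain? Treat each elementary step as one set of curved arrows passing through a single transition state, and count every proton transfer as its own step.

Step 1: Nucleophilic addition of CN⁻ to the acyl carbon breaks the π(C=O) bond and yields a tetrahedral, anionic intermediate.
Step 2: An oxygen lone pair re-forms the C=O π bond as the C–Cl σ-bond breaks; Cl⁻ is expelled.
Total: 2 elementary steps.

2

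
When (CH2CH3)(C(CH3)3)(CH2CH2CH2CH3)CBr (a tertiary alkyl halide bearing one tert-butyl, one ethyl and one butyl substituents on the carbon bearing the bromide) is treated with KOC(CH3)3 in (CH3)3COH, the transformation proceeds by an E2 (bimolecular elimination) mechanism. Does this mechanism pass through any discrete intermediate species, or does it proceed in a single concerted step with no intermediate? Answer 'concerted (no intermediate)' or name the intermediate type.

concerted (no intermediate)

In one step, (CH3)3CO⁻ pulls off a β-proton, the C–Br bond cleaves, and a C=C double bond forms between the α- and β-carbons (E2, anti elimination).
All bond changes occur in one transition state; no discrete intermediate is formed.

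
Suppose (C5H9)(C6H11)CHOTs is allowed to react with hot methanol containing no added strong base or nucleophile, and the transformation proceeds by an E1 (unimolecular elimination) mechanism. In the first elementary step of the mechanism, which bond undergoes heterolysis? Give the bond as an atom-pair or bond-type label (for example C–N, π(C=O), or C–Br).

Step 1: Rate-determining heterolysis of the C–O bond gives TsO⁻ and a secondary carbocation.
The bond broken in this step is the C–O bond.

C–O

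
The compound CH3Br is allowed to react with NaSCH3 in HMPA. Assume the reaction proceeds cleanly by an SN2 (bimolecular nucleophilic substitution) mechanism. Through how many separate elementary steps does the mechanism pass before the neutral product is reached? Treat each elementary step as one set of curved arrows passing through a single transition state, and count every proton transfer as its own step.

1

Step 1: CH3S⁻ attacks the back face of the α-carbon while Br⁻ departs with the C–Br bonding pair — a single concerted displacement through a pentacoordinate transition state.
Total: 1 elementary step.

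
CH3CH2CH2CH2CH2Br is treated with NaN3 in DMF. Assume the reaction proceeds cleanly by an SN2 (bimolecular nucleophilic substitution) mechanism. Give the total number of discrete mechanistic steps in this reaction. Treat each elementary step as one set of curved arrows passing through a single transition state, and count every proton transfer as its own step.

Step 1: N3⁻ attacks the back face of the α-carbon while Br⁻ departs with the C–Br bonding pair — a single concerted displacement through a pentacoordinate transition state.
Total: 1 elementary step.

1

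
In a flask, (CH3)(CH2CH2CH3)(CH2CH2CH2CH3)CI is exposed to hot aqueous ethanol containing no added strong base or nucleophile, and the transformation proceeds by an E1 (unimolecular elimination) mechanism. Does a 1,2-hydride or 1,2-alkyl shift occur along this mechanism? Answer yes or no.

The first-formed carbocation is tertiary.
No single 1,2-shift to an adjacent carbon would produce a more-substituted cation than the one already present, so no rearrangement occurs.

no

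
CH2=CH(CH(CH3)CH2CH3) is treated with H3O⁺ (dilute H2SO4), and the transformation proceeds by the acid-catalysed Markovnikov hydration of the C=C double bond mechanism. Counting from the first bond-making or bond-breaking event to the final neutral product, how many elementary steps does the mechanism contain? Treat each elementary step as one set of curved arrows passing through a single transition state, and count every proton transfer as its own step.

4

Step 1: Electrophilic addition begins with the π(C=C) electrons forming a bond to the proton of H3O⁺. Following Markovnikov's rule, the resulting cation is secondary. H2O is released.
Step 2: A 1,2-hydride shift from the adjacent sec-butyl carbon moves the positive charge from the secondary centre to an adjacent carbon, generating a more stable tertiary carbocation.
Step 3: Nucleophilic capture of the cation by H2O produces the protonated alcohol (an oxonium ion).
Step 4: Deprotonation of the oxonium ion by a water molecule delivers the neutral alcohol and regenerates the acid catalyst.
Total: 4 elementary steps.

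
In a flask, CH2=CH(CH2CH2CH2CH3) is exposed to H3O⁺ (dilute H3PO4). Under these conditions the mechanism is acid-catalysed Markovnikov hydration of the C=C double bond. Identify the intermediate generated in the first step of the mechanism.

secondary carbocation

Step 1: The π electrons of the C=C bond attack a proton of H3O⁺; Markovnikov addition places the new C–H on the less-substituted alkene carbon, so the positive charge ends up on the more-substituted carbon — a secondary carbocation. H2O is released.
After step 1 the species present is a secondary carbocation.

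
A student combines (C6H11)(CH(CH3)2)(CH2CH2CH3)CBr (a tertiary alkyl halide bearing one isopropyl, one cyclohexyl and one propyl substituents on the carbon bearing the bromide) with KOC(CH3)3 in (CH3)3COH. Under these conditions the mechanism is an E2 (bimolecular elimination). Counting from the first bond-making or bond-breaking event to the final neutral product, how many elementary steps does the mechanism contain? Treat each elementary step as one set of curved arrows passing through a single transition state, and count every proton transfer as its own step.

1

Step 1: The strong base (CH3)3CO⁻ removes a β-hydrogen; in the same concerted event the electrons of the breaking C–H bond form the new π(C=C) bond and the C–Br σ-bond breaks, expelling Br⁻. Anti-periplanar geometry; one transition state.
Total: 1 elementary step.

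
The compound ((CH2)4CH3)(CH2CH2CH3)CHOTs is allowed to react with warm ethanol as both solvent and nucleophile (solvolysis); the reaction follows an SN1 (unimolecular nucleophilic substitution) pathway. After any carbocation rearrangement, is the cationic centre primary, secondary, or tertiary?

Step 1: The C–O bond breaks with both electrons going to the tosylate; TsO⁻ leaves and a secondary carbocation remains.
No single 1,2-shift to an adjacent carbon would give a more-substituted cation, so no rearrangement occurs.

secondary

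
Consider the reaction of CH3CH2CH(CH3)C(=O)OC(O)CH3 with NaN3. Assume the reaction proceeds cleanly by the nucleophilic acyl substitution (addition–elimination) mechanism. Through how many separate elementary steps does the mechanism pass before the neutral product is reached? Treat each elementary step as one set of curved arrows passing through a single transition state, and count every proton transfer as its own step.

Step 1: A lone pair on the N of N3⁻ attacks the electrophilic acyl carbon; the π(C=O) electrons move onto oxygen, giving a tetrahedral intermediate.
Step 2: Collapse of the tetrahedral intermediate: the alkoxide oxygen pushes its lone pair back to re-form C=O while CH3CO2⁻ leaves.
Total: 2 elementary steps.

2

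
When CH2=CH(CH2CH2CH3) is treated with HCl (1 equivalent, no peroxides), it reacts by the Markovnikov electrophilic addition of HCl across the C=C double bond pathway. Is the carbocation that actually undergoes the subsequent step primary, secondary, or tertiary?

Step 1: Electrophilic addition begins with the π(C=C) electrons forming a bond to the proton of HCl. Following Markovnikov's rule, the resulting cation is secondary. The H–Cl bond breaks heterolytically, releasing Cl⁻.
No single 1,2-shift to an adjacent carbon would give a more-substituted cation, so no rearrangement occurs.

secondary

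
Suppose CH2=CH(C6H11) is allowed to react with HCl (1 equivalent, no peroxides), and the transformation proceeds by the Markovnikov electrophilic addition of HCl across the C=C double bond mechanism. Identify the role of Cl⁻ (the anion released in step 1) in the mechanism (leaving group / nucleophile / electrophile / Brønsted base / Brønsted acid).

Step 3: Cl⁻ captures the cation: a lone pair on Cl⁻ fills the empty p orbital, producing the alkyl halide product.
Cl⁻ (the anion released in step 1) donates an electron pair to form a new σ-bond to carbon — it is the nucleophile.

nucleophile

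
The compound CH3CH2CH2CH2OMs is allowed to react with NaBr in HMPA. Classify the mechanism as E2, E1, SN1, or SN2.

Conditions: a primary substrate with a strong nucleophile in the polar aprotic solvent HMPA.
These conditions are the textbook signature of the SN2 pathway.
An unhindered substrate with a strong nucleophile in a polar aprotic solvent favours one-step backside displacement.

SN2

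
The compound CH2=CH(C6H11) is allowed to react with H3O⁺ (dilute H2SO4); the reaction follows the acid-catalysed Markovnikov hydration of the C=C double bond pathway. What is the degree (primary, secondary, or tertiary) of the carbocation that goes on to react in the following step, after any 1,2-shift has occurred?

Step 1: The π electrons of the C=C bond attack a proton of H3O⁺; Markovnikov addition places the new C–H on the less-substituted alkene carbon, so the positive charge ends up on the more-substituted carbon — a secondary carbocation. H2O is released.
Step 2: A 1,2-hydride shift from the adjacent cyclohexyl carbon moves the positive charge from the secondary centre to an adjacent carbon, generating a more stable tertiary carbocation.
The cation rearranges from secondary to tertiary via a 1,2-hydride shift from the adjacent cyclohexyl carbon; the tertiary cation is what reacts next.

tertiary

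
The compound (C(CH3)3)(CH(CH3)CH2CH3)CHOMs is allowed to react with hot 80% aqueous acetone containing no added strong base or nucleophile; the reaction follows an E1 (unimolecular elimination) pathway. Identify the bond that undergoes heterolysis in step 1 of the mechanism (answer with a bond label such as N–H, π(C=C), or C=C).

C–O

Step 1: Unassisted departure of MsO⁻ (taking the C–O bonding pair) generates a secondary carbocation.
The bond broken in this step is the C–O bond.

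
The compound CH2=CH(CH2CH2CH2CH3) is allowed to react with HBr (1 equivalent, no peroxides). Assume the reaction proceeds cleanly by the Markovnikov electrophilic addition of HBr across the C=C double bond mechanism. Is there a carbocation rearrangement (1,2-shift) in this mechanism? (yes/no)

no

The first-formed carbocation is secondary.
No single 1,2-shift to an adjacent carbon would produce a more-substituted cation than the one already present, so no rearrangement occurs.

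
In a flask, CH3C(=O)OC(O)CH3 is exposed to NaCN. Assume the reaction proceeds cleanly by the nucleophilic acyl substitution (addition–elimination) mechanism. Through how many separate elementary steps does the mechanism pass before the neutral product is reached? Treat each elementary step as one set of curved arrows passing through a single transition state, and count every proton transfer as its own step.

Step 1: CN⁻ adds to the carbonyl carbon; the C=O π electrons shift onto oxygen and a tetrahedral alkoxide intermediate forms.
Step 2: Collapse of the tetrahedral intermediate: the alkoxide oxygen pushes its lone pair back to re-form C=O while CH3CO2⁻ leaves.
Total: 2 elementary steps.

2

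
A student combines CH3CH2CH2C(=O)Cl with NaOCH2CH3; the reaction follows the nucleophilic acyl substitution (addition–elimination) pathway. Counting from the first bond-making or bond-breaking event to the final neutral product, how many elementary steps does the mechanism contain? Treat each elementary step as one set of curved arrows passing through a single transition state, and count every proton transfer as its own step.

Step 1: CH3CH2O⁻ adds to the carbonyl carbon; the C=O π electrons shift onto oxygen and a tetrahedral alkoxide intermediate forms.
Step 2: Elimination step: re-formation of the carbonyl π bond drives out Cl⁻, giving the new acyl compound.
Total: 2 elementary steps.

2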